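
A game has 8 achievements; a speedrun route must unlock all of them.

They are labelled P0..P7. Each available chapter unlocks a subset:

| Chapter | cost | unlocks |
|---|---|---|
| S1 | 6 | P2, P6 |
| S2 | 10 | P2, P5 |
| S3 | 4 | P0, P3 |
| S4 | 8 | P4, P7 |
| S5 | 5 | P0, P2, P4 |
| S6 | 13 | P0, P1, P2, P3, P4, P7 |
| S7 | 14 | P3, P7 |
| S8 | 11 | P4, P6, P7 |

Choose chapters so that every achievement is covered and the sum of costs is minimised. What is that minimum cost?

29

S1, S2, S6 together cover every achievement (S1 ∪ S2 ∪ S6 = {P0, P1, P2, P3, P4, P5, P6, P7}); total cost 6 + 10 + 13 = 29.
The greedy pick S5, S3, S8, S2, S6 costs 43; no covering selection beats 29.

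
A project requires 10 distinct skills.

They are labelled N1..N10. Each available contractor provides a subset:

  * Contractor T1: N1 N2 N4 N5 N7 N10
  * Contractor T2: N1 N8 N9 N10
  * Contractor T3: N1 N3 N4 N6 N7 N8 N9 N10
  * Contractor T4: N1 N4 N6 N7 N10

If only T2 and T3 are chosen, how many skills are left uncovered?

Union of T2, T3 = {N1, N3, N4, N6, N7, N8, N9, N10}.
Not covered: N2, N5 — 2 skills.

2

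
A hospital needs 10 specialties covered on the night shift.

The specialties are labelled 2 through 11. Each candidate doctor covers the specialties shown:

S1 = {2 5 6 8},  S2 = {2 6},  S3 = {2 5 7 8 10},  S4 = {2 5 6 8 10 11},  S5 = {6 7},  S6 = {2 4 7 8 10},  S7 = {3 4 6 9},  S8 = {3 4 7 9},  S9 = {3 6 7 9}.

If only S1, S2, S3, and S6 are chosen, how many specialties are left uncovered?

Union of S1, S2, S3, S6 = {2, 4, 5, 6, 7, 8, 10}.
Not covered: 3, 9, 11 — 3 specialties.

3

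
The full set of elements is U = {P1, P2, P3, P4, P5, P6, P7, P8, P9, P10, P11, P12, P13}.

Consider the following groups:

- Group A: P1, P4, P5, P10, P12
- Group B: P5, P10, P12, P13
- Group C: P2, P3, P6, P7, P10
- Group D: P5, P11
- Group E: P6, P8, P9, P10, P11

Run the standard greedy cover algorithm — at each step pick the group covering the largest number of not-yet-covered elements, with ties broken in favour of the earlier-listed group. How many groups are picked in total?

4

Greedy: pick A (covers 5 new) → pick C (covers 4 new) → pick E (covers 3 new) → pick B (covers 1 new). Total picks: 4.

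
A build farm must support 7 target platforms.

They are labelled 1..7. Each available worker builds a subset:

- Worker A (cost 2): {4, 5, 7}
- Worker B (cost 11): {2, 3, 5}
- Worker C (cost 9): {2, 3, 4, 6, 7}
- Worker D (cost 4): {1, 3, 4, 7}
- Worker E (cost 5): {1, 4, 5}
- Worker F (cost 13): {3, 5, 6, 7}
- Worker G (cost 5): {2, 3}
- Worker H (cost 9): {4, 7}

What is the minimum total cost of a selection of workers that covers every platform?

14

C, E together cover every platform (C ∪ E = {1, 2, 3, 4, 5, 6, 7}); total cost 9 + 5 = 14.
The greedy pick A, D, C costs 15; no covering selection beats 14.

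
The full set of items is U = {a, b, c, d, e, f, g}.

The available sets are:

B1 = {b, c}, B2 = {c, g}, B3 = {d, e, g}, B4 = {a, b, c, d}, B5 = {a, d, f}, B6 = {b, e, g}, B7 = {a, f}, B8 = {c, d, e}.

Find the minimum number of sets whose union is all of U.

B1, B5, and B6 cover everything between them: the union {a, b, c, d, e, f, g} is all of U.
No 2 of the 8 sets cover everything (all 28 combinations miss at least one item), so 3 is optimal.

3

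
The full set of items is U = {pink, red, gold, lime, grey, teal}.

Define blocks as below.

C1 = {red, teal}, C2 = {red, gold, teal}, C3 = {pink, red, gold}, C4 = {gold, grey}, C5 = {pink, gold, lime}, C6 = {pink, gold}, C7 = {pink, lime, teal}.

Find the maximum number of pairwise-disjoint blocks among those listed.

C1, C6 are pairwise disjoint (C1={red,teal}; C6={pink,gold}).
Every remaining block overlaps one of these, and no 3 of the listed blocks are pairwise disjoint, so 2 is the maximum.

2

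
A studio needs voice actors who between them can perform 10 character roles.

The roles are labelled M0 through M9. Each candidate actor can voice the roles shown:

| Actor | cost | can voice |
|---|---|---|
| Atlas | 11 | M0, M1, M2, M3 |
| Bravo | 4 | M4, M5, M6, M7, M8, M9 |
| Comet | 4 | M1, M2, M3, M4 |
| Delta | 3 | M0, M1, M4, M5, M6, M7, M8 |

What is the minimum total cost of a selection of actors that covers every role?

Bravo, Comet, Delta together cover every role (Bravo ∪ Comet ∪ Delta = {M0, M1, M2, M3, M4, M5, M6, M7, M8, M9}); total cost 4 + 4 + 3 = 11.
No covering selection has total cost below 11.

11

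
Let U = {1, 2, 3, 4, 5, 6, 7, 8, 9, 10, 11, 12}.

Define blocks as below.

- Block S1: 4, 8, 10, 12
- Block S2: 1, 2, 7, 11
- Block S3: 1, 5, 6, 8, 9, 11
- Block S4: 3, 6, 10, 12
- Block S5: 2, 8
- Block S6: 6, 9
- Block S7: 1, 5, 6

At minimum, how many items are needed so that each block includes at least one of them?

3

Take H = {6, 8, 11}. Each listed block contains at least one of these, so H is a hitting set of size 3.
The blocks S1, S2, S6 are pairwise disjoint, so any hitting set needs a separate item for each — at least 3. Hence 3 is optimal.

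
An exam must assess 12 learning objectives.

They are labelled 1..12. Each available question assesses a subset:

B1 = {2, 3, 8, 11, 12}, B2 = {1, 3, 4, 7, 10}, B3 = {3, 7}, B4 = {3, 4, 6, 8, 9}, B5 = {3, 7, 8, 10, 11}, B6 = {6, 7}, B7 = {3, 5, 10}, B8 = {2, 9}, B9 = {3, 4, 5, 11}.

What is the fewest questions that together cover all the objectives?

B1 and B2 and B4 and B9 together: B1 ∪ B2 ∪ B4 ∪ B9 = {1, 2, 3, 4, 5, 6, 7, 8, 9, 10, 11, 12} — every objective is covered.
No 3 of the 9 questions cover everything (all 84 combinations miss at least one objective), so 4 is optimal.

4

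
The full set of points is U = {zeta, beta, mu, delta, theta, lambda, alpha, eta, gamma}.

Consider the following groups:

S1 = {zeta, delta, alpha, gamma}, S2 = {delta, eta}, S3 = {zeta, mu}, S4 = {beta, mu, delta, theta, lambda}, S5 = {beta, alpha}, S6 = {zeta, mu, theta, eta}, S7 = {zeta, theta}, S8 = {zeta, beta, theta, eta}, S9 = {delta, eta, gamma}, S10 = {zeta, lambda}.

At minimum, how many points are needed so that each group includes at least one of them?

H = {zeta, delta, alpha} meets every group (each contains at least one member of H), and |H| = 3.
The groups S2, S5, S7 are pairwise disjoint, so any hitting set needs a separate point for each — at least 3. Hence 3 is optimal.

3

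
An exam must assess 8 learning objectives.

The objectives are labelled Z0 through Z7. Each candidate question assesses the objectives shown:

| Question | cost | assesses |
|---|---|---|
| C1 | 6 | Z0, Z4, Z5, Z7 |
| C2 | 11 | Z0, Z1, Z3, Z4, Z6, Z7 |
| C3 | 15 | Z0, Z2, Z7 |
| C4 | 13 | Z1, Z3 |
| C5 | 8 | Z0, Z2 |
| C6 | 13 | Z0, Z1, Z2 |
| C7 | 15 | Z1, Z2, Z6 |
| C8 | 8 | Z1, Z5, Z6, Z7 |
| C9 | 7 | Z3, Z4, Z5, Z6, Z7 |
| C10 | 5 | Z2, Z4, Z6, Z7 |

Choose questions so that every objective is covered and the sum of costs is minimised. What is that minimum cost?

C6, C9 together cover every objective (C6 ∪ C9 = {Z0, Z1, Z2, Z3, Z4, Z5, Z6, Z7}); total cost 13 + 7 = 20.
The greedy pick C10, C1, C2 costs 22; no covering selection beats 20.

20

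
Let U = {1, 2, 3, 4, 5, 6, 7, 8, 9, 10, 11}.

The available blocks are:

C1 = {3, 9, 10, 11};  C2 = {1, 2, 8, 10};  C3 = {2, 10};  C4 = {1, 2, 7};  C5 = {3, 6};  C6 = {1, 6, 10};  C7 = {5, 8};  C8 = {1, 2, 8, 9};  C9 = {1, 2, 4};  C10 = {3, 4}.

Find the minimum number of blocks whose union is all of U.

Take {C1, C4, C5, C7, C10}. Their union is {1, 2, 3, 4, 5, 6, 7, 8, 9, 10, 11}, which is all 11 points.
No 4 of the 10 blocks cover everything (all 210 combinations miss at least one point), so 5 is optimal.

5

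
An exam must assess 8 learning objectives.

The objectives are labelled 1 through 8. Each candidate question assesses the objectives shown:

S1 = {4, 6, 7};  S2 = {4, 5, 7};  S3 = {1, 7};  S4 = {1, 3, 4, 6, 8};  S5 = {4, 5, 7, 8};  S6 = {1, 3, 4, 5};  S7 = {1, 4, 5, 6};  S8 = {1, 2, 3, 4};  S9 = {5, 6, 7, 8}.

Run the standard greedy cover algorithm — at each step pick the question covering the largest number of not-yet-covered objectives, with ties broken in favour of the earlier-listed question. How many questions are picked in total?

Greedy: pick S4 (covers 5 new) → pick S2 (covers 2 new) → pick S8 (covers 1 new). Total picks: 3.
(The true minimum cover uses only 2 questions, so greedy is not optimal here.)

3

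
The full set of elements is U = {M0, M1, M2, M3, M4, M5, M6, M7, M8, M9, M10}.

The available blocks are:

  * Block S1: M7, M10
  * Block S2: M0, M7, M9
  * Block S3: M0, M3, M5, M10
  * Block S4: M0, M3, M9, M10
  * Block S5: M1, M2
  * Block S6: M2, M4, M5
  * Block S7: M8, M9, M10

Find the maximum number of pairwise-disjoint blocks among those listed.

2

S1, S5 are pairwise disjoint (S1={M7,M10}; S5={M1,M2}).
Every remaining block overlaps one of these, and no 3 of the listed blocks are pairwise disjoint, so 2 is the maximum.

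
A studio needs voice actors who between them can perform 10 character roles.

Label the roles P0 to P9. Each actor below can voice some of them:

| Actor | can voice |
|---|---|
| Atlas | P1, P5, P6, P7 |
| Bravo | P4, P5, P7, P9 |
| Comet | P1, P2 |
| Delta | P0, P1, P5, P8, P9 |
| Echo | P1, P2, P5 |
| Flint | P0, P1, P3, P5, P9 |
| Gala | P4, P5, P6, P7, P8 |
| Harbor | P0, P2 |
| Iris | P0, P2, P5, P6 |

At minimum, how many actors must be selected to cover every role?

3

Flint and Gala and Harbor together: Flint ∪ Gala ∪ Harbor = {P0, P1, P2, P3, P4, P5, P6, P7, P8, P9} — every role is covered.
Only Flint contains P3, so Flint is forced; the remaining 5 roles need at least 2 more actors (each remaining actor adds at most 4) — so at least 3 actors are needed, and 3 is optimal.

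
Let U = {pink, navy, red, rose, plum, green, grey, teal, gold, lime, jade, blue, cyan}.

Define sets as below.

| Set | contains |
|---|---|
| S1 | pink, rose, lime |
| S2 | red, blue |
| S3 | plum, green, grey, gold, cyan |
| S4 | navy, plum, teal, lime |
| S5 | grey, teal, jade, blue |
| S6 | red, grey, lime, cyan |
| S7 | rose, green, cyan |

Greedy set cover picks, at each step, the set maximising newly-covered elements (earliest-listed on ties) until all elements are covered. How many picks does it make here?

5

Greedy: pick S3 (covers 5 new) → pick S1 (covers 3 new) → pick S5 (covers 3 new) → pick S2 (covers 1 new) → pick S4 (covers 1 new). Total picks: 5.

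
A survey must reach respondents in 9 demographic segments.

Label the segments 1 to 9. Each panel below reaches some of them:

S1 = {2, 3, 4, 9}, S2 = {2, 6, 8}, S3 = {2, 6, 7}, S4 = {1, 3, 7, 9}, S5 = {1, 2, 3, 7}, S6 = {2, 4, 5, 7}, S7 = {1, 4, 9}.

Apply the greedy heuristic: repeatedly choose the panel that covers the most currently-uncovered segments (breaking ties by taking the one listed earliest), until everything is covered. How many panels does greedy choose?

4

Greedy: pick S1 (covers 4 new) → pick S2 (covers 2 new) → pick S4 (covers 2 new) → pick S6 (covers 1 new). Total picks: 4.
(The true minimum cover uses only 3 panels, so greedy is not optimal here.)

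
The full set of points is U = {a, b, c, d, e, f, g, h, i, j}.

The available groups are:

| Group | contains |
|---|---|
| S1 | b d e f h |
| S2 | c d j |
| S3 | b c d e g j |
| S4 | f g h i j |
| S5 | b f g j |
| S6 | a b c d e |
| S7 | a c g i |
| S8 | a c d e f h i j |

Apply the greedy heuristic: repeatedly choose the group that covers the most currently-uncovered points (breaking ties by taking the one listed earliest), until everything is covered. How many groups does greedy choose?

2

Greedy: pick S8 (covers 8 new) → pick S3 (covers 2 new). Total picks: 2.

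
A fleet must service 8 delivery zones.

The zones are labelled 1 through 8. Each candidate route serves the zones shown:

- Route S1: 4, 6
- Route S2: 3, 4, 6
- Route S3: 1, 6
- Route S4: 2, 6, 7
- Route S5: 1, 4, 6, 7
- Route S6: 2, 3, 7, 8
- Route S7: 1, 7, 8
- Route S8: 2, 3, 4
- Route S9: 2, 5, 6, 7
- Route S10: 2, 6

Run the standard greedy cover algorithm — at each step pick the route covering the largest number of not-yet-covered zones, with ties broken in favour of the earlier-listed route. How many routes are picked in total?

3

Greedy: pick S5 (covers 4 new) → pick S6 (covers 3 new) → pick S9 (covers 1 new). Total picks: 3.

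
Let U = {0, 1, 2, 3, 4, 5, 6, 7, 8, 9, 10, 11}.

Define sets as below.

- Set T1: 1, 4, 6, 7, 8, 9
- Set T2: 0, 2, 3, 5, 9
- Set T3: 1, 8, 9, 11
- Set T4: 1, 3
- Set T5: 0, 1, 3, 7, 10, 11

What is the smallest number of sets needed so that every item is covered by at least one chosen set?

3

Take {T1, T2, T5}. Their union is {0, 1, 2, 3, 4, 5, 6, 7, 8, 9, 10, 11}, which is all 12 items.
Only T2 contains 2, so T2 is forced; the remaining 7 items need at least 2 more sets (each remaining set adds at most 5) — so at least 3 sets are needed, and 3 is optimal.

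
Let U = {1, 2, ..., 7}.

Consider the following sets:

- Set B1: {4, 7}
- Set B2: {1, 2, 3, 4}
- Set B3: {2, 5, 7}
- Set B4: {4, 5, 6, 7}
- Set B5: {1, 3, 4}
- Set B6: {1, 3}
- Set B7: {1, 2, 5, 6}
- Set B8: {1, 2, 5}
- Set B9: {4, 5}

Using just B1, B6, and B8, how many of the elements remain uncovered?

Union of B1, B6, B8 = {1, 2, 3, 4, 5, 7}.
Not covered: 6 — 1 element.

1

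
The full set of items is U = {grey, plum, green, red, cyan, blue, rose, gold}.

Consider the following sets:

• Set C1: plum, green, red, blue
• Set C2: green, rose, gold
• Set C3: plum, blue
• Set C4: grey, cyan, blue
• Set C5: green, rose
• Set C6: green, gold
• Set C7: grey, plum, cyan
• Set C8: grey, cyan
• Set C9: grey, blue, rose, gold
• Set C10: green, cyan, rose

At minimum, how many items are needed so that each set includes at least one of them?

3

The 3 items {green, cyan, blue} hit every set.
The sets C2, C3, C8 are pairwise disjoint, so any hitting set needs a separate item for each — at least 3. Hence 3 is optimal.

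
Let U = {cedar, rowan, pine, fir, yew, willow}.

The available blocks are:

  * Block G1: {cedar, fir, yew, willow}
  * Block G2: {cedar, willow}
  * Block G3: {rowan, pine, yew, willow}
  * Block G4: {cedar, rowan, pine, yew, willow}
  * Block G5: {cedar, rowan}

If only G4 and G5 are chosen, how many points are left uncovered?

1

Union of G4, G5 = {cedar, rowan, pine, yew, willow}.
Not covered: fir — 1 point.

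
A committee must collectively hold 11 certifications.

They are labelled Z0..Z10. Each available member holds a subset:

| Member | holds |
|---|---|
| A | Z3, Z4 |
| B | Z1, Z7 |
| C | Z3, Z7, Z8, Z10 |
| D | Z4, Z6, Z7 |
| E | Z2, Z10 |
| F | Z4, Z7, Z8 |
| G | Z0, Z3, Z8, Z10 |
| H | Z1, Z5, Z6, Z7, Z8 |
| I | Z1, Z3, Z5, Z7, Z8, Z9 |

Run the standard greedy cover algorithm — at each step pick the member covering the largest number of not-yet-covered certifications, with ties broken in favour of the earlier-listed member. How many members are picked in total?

4

Greedy: pick I (covers 6 new) → pick D (covers 2 new) → pick E (covers 2 new) → pick G (covers 1 new). Total picks: 4.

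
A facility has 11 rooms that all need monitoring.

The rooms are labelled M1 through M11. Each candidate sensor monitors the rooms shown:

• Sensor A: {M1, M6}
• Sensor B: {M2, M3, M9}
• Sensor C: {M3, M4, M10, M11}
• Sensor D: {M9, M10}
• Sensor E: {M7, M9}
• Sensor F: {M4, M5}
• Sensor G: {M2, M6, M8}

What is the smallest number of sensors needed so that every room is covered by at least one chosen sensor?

5

A and C and E and F and G together: A ∪ C ∪ E ∪ F ∪ G = {M1, M2, M3, M4, M5, M6, M7, M8, M9, M10, M11} — every room is covered.
No 4 of the 7 sensors cover everything (all 35 combinations miss at least one room), so 5 is optimal.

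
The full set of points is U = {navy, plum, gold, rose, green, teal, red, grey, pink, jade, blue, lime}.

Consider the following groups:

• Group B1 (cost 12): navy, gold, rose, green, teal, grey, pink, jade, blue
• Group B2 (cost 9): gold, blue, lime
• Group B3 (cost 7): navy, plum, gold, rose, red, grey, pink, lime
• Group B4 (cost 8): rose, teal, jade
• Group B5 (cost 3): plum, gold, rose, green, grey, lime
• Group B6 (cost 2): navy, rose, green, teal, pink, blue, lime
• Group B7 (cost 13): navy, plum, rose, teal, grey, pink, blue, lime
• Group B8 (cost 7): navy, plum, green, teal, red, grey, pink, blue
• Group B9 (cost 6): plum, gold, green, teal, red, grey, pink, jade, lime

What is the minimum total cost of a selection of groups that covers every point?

8

B6, B9 together cover every point (B6 ∪ B9 = {navy, plum, gold, rose, green, teal, red, grey, pink, jade, blue, lime}); total cost 2 + 6 = 8.
The greedy pick B6, B5, B9 costs 11; no covering selection beats 8.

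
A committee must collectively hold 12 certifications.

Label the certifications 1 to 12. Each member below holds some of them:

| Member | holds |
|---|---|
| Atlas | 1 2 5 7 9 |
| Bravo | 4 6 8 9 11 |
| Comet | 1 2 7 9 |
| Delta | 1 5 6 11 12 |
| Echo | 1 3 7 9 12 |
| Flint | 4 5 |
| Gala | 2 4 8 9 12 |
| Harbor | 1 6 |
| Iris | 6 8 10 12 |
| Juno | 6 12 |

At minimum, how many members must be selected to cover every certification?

4

Take {Atlas, Bravo, Echo, Iris}. Their union is {1, 2, 3, 4, 5, 6, 7, 8, 9, 10, 11, 12}, which is all 12 certifications.
No 3 of the 10 members cover everything (all 120 combinations miss at least one certification), so 4 is optimal.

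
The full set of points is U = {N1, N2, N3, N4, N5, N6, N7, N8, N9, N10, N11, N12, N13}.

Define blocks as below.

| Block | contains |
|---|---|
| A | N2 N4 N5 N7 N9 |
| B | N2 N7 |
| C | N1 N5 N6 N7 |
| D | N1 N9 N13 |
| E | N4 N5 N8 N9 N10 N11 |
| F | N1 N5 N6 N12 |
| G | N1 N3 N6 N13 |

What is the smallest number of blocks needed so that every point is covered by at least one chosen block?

4

B, E, F, and G cover everything between them: the union {N1, N2, N3, N4, N5, N6, N7, N8, N9, N10, N11, N12, N13} is all of U.
No 3 of the 7 blocks cover everything (all 35 combinations miss at least one point), so 4 is optimal.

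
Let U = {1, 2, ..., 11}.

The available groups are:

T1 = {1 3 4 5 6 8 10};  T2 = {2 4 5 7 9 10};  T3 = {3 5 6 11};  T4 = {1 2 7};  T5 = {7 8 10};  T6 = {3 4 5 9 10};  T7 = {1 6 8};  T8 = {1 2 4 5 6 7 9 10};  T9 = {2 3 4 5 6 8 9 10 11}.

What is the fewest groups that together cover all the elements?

2

T4 and T9 together: T4 ∪ T9 = {1, 2, 3, 4, 5, 6, 7, 8, 9, 10, 11} — every element is covered.
No single group has all 11 elements (the largest, T9, has 9), so 2 is optimal.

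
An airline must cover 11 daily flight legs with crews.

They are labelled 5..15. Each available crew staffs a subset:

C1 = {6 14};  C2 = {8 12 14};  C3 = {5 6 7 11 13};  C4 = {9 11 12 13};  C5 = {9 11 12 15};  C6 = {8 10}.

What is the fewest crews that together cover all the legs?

4

Take {C2, C3, C5, C6}. Their union is {5, 6, 7, 8, 9, 10, 11, 12, 13, 14, 15}, which is all 11 legs.
No 3 of the 6 crews cover everything (all 20 combinations miss at least one leg), so 4 is optimal.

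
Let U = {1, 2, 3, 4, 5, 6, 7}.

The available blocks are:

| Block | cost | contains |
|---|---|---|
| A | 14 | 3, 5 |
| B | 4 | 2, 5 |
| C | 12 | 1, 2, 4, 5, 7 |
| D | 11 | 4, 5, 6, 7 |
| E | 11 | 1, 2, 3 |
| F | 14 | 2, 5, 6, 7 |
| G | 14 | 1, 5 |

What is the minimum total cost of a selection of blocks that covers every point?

D, E together cover every point (D ∪ E = {1, 2, 3, 4, 5, 6, 7}); total cost 11 + 11 = 22.
The greedy pick B, D, E costs 26; no covering selection beats 22.

22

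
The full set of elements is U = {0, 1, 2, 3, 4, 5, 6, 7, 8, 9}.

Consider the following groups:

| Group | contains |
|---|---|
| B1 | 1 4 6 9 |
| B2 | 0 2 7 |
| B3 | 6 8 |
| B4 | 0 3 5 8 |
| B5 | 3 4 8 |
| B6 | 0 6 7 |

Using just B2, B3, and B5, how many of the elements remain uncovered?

Union of B2, B3, B5 = {0, 2, 3, 4, 6, 7, 8}.
Not covered: 1, 5, 9 — 3 elements.

3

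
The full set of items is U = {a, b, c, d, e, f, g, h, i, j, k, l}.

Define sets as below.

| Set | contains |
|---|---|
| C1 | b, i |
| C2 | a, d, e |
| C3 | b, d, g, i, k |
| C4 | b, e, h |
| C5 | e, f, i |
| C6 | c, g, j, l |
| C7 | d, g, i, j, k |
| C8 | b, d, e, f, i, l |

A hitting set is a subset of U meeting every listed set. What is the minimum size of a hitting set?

T = {c, e, i} meets every set (each contains at least one member of T), and |T| = 3.
The sets C1, C2, C6 are pairwise disjoint, so any hitting set needs a separate item for each — at least 3. Hence 3 is optimal.

3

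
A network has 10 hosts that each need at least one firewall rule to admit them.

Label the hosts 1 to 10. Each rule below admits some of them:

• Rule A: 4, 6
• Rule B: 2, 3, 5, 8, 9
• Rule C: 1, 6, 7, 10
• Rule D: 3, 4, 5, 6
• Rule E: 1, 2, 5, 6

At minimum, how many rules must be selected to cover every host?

A and B and C together: A ∪ B ∪ C = {1, 2, 3, 4, 5, 6, 7, 8, 9, 10} — every host is covered.
Only C contains 7, so C is forced; the remaining 6 hosts need at least 2 more rules (each remaining rule adds at most 5) — so at least 3 rules are needed, and 3 is optimal.

3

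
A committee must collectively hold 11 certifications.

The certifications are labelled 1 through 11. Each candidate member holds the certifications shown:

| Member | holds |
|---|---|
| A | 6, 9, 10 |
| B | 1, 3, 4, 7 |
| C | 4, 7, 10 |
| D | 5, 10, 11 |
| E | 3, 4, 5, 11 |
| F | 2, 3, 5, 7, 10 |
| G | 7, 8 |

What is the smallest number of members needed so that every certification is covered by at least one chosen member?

A and B and D and F and G together: A ∪ B ∪ D ∪ F ∪ G = {1, 2, 3, 4, 5, 6, 7, 8, 9, 10, 11} — every certification is covered.
No 4 of the 7 members cover everything (all 35 combinations miss at least one certification), so 5 is optimal.

5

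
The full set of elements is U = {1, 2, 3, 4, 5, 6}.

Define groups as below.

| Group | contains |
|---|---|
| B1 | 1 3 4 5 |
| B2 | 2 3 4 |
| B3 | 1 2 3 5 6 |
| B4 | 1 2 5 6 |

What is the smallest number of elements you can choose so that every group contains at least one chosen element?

Take H = {4, 6}. Each listed group contains at least one of these, so H is a hitting set of size 2.
No single element lies in every group, so at least 2 are needed and 2 is optimal.

2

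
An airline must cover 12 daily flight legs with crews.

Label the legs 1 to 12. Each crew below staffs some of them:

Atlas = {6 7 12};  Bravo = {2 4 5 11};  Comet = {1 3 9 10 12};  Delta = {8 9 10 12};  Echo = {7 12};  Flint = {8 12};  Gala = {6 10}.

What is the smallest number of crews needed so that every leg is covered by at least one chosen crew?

Take {Atlas, Bravo, Comet, Flint}. Their union is {1, 2, 3, 4, 5, 6, 7, 8, 9, 10, 11, 12}, which is all 12 legs.
No 3 of the 7 crews cover everything (all 35 combinations miss at least one leg), so 4 is optimal.

4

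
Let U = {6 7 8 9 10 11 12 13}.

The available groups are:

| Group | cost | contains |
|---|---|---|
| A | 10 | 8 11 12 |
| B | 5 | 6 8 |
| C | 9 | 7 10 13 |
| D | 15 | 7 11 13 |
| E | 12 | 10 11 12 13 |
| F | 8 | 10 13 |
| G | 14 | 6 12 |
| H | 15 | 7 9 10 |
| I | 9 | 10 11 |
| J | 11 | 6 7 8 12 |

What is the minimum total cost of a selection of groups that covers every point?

B, E, H together cover every point (B ∪ E ∪ H = {6, 7, 8, 9, 10, 11, 12, 13}); total cost 5 + 12 + 15 = 32.
The greedy pick B, C, A, H costs 39; no covering selection beats 32.

32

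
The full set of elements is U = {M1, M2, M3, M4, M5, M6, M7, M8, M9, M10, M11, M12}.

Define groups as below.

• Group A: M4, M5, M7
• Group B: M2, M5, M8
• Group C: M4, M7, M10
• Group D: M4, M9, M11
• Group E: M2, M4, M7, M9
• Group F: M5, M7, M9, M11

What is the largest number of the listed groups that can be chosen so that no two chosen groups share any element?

2

B, C are pairwise disjoint (B={M2,M5,M8}; C={M4,M7,M10}).
Every remaining group overlaps one of these, and no 3 of the listed groups are pairwise disjoint, so 2 is the maximum.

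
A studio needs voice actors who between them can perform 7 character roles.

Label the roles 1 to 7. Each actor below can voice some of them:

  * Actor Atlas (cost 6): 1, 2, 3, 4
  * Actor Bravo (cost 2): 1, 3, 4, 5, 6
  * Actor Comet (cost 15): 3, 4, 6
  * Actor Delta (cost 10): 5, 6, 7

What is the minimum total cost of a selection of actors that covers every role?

Atlas, Delta together cover every role (Atlas ∪ Delta = {1, 2, 3, 4, 5, 6, 7}); total cost 6 + 10 = 16.
The greedy pick Bravo, Atlas, Delta costs 18; no covering selection beats 16.

16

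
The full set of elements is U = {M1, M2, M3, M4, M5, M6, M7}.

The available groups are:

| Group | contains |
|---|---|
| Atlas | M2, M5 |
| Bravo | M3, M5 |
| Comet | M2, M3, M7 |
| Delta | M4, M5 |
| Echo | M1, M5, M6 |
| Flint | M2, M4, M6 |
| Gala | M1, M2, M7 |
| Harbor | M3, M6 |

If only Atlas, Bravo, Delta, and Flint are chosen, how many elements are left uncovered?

Union of Atlas, Bravo, Delta, Flint = {M2, M3, M4, M5, M6}.
Not covered: M1, M7 — 2 elements.

2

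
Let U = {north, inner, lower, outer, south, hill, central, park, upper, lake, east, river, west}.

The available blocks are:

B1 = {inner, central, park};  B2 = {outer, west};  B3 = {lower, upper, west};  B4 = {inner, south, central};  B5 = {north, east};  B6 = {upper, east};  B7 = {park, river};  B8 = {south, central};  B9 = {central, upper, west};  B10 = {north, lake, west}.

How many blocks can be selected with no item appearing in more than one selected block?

B2, B6, B7, B8 are pairwise disjoint (B2={outer,west}; B6={upper,east}; B7={park,river}; B8={south,central}).
Every remaining block overlaps one of these, and no 5 of the listed blocks are pairwise disjoint, so 4 is the maximum.

4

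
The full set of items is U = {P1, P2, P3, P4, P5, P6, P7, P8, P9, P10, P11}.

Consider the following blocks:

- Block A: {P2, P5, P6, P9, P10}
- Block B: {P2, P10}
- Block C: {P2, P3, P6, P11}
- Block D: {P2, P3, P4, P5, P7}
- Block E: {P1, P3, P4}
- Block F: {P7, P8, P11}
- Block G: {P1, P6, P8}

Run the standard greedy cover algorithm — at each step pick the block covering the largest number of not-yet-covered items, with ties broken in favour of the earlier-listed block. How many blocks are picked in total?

4

Greedy: pick A (covers 5 new) → pick D (covers 3 new) → pick F (covers 2 new) → pick E (covers 1 new). Total picks: 4.
(The true minimum cover uses only 3 blocks, so greedy is not optimal here.)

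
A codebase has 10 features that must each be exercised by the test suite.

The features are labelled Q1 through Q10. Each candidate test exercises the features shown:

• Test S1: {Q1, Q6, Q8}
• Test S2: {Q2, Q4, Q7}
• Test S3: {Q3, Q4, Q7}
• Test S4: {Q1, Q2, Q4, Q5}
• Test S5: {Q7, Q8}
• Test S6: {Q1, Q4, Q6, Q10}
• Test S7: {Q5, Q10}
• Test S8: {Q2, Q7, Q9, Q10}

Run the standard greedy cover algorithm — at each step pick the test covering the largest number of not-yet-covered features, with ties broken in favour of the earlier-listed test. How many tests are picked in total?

Greedy: pick S4 (covers 4 new) → pick S8 (covers 3 new) → pick S1 (covers 2 new) → pick S3 (covers 1 new). Total picks: 4.

4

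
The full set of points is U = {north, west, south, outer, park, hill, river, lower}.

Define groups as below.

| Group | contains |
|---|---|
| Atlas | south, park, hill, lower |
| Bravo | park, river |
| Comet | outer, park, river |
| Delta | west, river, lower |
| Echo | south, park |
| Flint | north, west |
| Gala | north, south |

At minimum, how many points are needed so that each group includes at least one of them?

3

The 3 points {north, park, lower} hit every group.
No choice of 2 points meets every group, so 3 is the minimum.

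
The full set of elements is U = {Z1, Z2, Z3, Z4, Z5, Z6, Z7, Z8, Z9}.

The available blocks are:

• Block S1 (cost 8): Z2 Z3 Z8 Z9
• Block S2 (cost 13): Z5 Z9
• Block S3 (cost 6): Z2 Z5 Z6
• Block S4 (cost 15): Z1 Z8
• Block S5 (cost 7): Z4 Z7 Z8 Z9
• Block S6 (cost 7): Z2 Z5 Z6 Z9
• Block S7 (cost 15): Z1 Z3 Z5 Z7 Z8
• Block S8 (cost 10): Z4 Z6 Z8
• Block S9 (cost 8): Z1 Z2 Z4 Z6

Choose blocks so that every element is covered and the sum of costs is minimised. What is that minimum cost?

S3, S5, S7 together cover every element (S3 ∪ S5 ∪ S7 = {Z1, Z2, Z3, Z4, Z5, Z6, Z7, Z8, Z9}); total cost 6 + 7 + 15 = 28.
No covering selection has total cost below 28.

28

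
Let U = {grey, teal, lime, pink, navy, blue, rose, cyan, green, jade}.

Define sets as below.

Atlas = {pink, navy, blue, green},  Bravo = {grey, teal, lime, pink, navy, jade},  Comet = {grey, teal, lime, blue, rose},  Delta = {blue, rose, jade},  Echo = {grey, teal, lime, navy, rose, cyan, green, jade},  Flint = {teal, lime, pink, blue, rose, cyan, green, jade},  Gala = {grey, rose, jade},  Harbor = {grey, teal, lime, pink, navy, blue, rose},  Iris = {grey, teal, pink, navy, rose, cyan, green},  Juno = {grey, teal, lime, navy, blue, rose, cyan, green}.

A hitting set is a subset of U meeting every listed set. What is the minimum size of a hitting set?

H = {pink, rose} meets every set (each contains at least one member of H), and |H| = 2.
The sets Atlas, Gala are pairwise disjoint, so any hitting set needs a separate item for each — at least 2. Hence 2 is optimal.

2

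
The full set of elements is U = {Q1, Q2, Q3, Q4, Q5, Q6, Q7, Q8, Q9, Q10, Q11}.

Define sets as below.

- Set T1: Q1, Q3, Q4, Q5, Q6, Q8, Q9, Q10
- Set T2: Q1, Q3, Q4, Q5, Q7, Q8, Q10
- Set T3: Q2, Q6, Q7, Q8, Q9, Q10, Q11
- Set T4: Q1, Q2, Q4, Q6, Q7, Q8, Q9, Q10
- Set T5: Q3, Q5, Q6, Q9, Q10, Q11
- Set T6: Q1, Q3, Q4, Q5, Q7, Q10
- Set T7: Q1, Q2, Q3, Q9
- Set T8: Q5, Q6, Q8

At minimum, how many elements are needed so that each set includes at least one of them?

2

Take H = {Q3, Q6}. Each listed set contains at least one of these, so H is a hitting set of size 2.
The sets T7, T8 are pairwise disjoint, so any hitting set needs a separate element for each — at least 2. Hence 2 is optimal.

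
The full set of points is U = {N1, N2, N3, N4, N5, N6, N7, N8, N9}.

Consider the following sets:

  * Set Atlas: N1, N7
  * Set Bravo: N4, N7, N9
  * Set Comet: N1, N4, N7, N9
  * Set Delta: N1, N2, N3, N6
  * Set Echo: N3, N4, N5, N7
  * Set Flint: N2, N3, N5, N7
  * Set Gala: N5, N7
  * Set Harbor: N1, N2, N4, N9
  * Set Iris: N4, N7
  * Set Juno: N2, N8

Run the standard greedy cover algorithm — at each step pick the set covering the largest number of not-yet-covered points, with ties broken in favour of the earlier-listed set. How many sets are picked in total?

Greedy: pick Comet (covers 4 new) → pick Delta (covers 3 new) → pick Echo (covers 1 new) → pick Juno (covers 1 new). Total picks: 4.

4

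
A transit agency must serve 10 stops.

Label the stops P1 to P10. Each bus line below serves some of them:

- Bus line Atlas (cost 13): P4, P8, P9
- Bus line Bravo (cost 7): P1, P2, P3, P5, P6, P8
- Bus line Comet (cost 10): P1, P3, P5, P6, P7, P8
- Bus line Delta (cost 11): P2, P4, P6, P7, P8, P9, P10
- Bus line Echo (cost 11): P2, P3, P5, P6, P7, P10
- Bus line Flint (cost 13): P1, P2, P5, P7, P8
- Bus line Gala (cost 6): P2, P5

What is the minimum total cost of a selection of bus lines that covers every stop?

Bravo, Delta together cover every stop (Bravo ∪ Delta = {P1, P2, P3, P4, P5, P6, P7, P8, P9, P10}); total cost 7 + 11 = 18.
No covering selection has total cost below 18.

18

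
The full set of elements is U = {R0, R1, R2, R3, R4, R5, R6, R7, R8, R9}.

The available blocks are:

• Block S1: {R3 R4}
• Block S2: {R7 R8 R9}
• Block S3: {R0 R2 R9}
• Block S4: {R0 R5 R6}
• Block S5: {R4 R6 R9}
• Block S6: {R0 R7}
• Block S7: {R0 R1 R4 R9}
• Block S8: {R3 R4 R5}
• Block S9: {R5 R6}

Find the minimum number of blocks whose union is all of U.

S2 and S3 and S4 and S7 and S8 together: S2 ∪ S3 ∪ S4 ∪ S7 ∪ S8 = {R0, R1, R2, R3, R4, R5, R6, R7, R8, R9} — every element is covered.
No 4 of the 9 blocks cover everything (all 126 combinations miss at least one element), so 5 is optimal.

5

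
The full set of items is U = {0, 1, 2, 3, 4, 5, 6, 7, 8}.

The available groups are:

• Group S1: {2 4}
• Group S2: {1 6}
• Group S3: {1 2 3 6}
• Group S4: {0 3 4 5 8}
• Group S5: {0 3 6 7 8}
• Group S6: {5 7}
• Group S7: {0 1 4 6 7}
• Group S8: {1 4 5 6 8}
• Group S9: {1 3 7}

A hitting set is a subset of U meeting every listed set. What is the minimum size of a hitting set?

H = {1, 4, 7} meets every group (each contains at least one member of H), and |H| = 3.
The groups S1, S2, S6 are pairwise disjoint, so any hitting set needs a separate item for each — at least 3. Hence 3 is optimal.

3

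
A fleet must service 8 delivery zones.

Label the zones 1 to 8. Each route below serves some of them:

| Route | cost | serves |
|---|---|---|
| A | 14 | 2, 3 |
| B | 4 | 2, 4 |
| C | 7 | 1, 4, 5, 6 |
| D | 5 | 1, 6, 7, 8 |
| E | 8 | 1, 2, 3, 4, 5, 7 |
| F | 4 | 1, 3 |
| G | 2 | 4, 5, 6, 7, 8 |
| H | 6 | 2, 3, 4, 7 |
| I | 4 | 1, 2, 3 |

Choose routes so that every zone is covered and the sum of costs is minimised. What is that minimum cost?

G, I together cover every zone (G ∪ I = {1, 2, 3, 4, 5, 6, 7, 8}); total cost 2 + 4 = 6.
No covering selection has total cost below 6.

6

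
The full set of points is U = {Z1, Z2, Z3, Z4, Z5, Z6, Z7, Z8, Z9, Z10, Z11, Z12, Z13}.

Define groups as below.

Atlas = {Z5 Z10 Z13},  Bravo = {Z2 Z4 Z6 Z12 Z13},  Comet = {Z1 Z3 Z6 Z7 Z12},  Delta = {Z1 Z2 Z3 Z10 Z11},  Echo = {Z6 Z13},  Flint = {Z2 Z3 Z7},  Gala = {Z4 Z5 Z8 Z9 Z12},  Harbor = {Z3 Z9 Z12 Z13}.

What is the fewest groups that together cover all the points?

Bravo and Delta and Flint and Gala together: Bravo ∪ Delta ∪ Flint ∪ Gala = {Z1, Z2, Z3, Z4, Z5, Z6, Z7, Z8, Z9, Z10, Z11, Z12, Z13} — every point is covered.
No 3 of the 8 groups cover everything (all 56 combinations miss at least one point), so 4 is optimal.

4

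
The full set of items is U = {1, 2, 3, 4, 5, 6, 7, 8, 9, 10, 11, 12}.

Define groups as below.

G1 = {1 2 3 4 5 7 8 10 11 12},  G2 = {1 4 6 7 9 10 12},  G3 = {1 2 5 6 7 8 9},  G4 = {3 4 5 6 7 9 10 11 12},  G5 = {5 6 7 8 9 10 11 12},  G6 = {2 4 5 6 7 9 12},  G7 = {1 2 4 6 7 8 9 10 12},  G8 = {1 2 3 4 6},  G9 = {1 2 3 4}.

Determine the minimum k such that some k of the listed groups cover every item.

G5 and G8 cover everything between them: the union {1, 2, 3, 4, 5, 6, 7, 8, 9, 10, 11, 12} is all of U.
No single group has all 12 items (the largest, G1, has 10), so 2 is optimal.

2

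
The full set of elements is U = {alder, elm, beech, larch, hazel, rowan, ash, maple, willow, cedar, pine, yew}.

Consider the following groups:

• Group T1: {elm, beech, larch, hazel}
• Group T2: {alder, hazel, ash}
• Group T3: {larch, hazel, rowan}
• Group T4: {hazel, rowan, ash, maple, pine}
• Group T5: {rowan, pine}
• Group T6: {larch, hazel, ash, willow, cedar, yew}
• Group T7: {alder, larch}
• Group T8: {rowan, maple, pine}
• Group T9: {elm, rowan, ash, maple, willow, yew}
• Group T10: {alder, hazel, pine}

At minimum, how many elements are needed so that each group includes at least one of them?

3

H = {larch, ash, pine} meets every group (each contains at least one member of H), and |H| = 3.
No choice of 2 elements meets every group, so 3 is the minimum.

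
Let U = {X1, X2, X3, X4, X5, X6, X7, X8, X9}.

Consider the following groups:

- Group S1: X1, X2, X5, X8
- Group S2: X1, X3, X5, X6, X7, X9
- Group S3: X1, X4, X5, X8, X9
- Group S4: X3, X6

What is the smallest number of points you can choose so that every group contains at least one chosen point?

2

Take H = {X3, X5}. Each listed group contains at least one of these, so H is a hitting set of size 2.
The groups S3, S4 are pairwise disjoint, so any hitting set needs a separate point for each — at least 2. Hence 2 is optimal.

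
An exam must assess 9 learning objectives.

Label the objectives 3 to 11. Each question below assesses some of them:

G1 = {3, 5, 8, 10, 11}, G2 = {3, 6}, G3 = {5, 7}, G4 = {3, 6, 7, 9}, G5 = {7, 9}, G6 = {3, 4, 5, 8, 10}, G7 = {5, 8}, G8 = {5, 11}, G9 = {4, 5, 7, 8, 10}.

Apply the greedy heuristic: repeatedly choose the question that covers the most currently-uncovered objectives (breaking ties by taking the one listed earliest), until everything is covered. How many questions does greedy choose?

3

Greedy: pick G1 (covers 5 new) → pick G4 (covers 3 new) → pick G6 (covers 1 new). Total picks: 3.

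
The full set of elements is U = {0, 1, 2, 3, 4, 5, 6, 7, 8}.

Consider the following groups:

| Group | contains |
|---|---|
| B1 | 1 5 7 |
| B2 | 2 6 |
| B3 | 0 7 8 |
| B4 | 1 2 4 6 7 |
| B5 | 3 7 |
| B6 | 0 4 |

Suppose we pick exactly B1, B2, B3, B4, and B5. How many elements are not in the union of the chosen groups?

0

Union of B1, B2, B3, B4, B5 = {0, 1, 2, 3, 4, 5, 6, 7, 8} — that's every element, so 0 are uncovered.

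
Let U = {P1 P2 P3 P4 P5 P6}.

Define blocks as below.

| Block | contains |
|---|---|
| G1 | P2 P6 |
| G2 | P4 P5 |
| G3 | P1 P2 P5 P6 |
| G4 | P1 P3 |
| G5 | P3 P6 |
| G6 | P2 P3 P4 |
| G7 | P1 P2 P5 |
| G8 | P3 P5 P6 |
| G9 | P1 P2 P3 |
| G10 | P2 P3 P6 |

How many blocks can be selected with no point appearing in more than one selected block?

3

G1, G2, G4 are pairwise disjoint (G1={P2,P6}; G2={P4,P5}; G4={P1,P3}).
Every remaining block overlaps one of these, and no 4 of the listed blocks are pairwise disjoint, so 3 is the maximum.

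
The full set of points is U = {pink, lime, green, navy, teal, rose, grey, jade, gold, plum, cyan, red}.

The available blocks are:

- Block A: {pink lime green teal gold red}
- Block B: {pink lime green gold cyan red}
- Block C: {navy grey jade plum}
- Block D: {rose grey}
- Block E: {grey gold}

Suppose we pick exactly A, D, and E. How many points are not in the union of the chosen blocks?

Union of A, D, E = {pink, lime, green, teal, rose, grey, gold, red}.
Not covered: navy, jade, plum, cyan — 4 points.

4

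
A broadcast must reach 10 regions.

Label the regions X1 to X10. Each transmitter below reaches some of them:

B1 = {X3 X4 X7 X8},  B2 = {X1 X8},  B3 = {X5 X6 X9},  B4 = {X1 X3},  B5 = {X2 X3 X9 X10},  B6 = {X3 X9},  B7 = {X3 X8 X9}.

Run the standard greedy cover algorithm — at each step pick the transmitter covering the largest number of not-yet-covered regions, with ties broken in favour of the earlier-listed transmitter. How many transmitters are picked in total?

4

Greedy: pick B1 (covers 4 new) → pick B3 (covers 3 new) → pick B5 (covers 2 new) → pick B2 (covers 1 new). Total picks: 4.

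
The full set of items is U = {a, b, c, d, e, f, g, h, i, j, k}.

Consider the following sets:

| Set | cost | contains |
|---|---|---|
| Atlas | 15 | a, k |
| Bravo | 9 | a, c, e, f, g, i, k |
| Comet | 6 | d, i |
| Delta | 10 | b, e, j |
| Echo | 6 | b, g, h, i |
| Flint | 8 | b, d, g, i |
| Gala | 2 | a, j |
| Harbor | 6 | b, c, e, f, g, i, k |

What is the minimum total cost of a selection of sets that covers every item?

20

Comet, Echo, Gala, Harbor together cover every item (Comet ∪ Echo ∪ Gala ∪ Harbor = {a, b, c, d, e, f, g, h, i, j, k}); total cost 6 + 6 + 2 + 6 = 20.
No covering selection has total cost below 20.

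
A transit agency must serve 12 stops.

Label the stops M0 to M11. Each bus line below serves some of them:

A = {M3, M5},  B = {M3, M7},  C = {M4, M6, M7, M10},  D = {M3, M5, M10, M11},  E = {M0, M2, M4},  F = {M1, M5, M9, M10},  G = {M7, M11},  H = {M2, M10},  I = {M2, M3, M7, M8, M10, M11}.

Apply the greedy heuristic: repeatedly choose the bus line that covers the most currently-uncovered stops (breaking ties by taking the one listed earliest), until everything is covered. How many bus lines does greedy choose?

Greedy: pick I (covers 6 new) → pick F (covers 3 new) → pick C (covers 2 new) → pick E (covers 1 new). Total picks: 4.

4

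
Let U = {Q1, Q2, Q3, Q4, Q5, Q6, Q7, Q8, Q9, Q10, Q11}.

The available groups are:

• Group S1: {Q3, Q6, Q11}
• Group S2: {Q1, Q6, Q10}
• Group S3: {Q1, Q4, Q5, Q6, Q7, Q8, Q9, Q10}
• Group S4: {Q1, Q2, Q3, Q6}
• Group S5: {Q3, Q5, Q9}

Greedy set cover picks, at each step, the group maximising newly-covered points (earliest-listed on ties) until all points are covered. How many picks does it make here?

3

Greedy: pick S3 (covers 8 new) → pick S1 (covers 2 new) → pick S4 (covers 1 new). Total picks: 3.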